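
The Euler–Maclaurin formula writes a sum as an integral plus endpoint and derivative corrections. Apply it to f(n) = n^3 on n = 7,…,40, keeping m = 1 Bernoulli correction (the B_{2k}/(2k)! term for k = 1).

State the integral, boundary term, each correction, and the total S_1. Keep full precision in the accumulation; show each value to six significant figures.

S_1 ≈ 671959

∫_7^40 x^3 dx evaluates to 639400.
½[f(7) + f(40)] = ½[343.000 + 64000.0] = 32171.5.
Running total after boundary: 671571.
Order-1 term: 1/12 · (4800.00 − 147.000) = 387.750.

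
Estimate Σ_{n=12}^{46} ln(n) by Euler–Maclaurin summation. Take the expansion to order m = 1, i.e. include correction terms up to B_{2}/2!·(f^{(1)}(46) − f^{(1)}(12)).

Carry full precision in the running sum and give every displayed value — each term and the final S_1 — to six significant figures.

∫_12^46 ln(x) dx evaluates to 112.299.
Endpoint term: (f(12) + f(46))/2 = (2.48491 + 3.82864)/2 = 3.15677.
So far: 115.455.
Correction k=1: B_{2}/2! · (f^{(1)}(46) − f^{(1)}(12)) = 1/12 · (0.0217391 − 0.0833333) = -0.00513285.

S_1 ≈ 115.450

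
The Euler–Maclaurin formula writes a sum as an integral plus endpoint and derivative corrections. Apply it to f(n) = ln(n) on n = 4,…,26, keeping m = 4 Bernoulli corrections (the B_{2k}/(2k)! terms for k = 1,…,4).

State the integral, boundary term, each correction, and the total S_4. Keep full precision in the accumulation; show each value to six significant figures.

S_4 ≈ 59.4699

Integral: ∫_4^26 ln(x) dx = 57.1653.
Boundary: ½(f(4) + f(26)) = ½(1.38629 + 3.25810) = 2.32220.
Integral + boundary = 59.4875.
Correction k=1: B_{2}/2! · (f^{(1)}(26) − f^{(1)}(4)) = 1/12 · (0.0384615 − 0.250000) = -0.0176282.
Partial sum through k=1: 59.4699.
Correction k=2: B_{4}/4! · (f^{(3)}(26) − f^{(3)}(4)) = −1/720 · (0.000113792 − 0.0312500) = 4.32447e-05.
Partial sum through k=2: 59.4699.
Correction k=3: B_{6}/6! · (f^{(5)}(26) − f^{(5)}(4)) = 1/30240 · (2.01997e-06 − 0.0234375) = -7.74983e-07.
Partial sum through k=3: 59.4699.
Correction k=4: B_{8}/8! · (f^{(7)}(26) − f^{(7)}(4)) = −1/1209600 · (8.96436e-08 − 0.0439453) = 3.63304e-08.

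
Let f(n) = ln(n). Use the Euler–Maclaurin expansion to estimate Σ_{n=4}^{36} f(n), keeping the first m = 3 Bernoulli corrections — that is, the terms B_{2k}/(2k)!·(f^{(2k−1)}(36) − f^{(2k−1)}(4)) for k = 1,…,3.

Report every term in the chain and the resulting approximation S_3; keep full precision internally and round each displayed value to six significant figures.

S_3 ≈ 93.9279

Integral: ∫_4^36 ln(x) dx = 91.4615.
Endpoint term: (f(4) + f(36))/2 = (1.38629 + 3.58352)/2 = 2.48491.
Running total after boundary: 93.9464.
Order-1 term: 1/12 · (0.0277778 − 0.250000) = -0.0185185.
Running total after k=1: 93.9279.
Order-2 term: −1/720 · (4.28669e-05 − 0.0312500) = 4.33432e-05.
Running total after k=2: 93.9279.
Order-3 term: 1/30240 · (3.96916e-07 − 0.0234375) = -7.75036e-07.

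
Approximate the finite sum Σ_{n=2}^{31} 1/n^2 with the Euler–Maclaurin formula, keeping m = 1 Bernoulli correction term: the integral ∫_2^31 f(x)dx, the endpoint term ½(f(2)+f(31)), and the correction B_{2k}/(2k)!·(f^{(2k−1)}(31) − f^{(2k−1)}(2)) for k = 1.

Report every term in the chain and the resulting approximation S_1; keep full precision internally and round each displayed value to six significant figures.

Integral: ∫_2^31 1/x^2 dx = 0.467742.
Endpoint term: (f(2) + f(31))/2 = (0.250000 + 0.00104058)/2 = 0.125520.
Running total after boundary: 0.593262.
k=1: B_{2}/(2)! × [f^{(1)}(31) − f^{(1)}(2)] = 1/12 × (-6.71344e-05 − (-0.250000)) = 0.0208277.

S_1 ≈ 0.614090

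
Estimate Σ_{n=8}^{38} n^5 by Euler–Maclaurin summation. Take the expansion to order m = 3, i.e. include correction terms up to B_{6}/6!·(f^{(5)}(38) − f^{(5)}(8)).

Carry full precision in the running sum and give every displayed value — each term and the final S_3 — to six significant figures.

∫_8^38 x^5 dx evaluates to 5.01779e+08.
Boundary: ½(f(8) + f(38)) = ½(32768.0 + 7.92352e+07) = 3.96340e+07.
Integral + boundary = 5.41413e+08.
Order-1 term: 1/12 · (1.04257e+07 − 20480.0) = 867100.
Running total after k=1: 5.42280e+08.
Order-2 term: −1/720 · (86640.0 − 3840.00) = -115.000.
Running total after k=2: 5.42280e+08.
Order-3 term: 1/30240 · (120.000 − 120.000) = 0.00000.

S_3 ≈ 5.42280e+08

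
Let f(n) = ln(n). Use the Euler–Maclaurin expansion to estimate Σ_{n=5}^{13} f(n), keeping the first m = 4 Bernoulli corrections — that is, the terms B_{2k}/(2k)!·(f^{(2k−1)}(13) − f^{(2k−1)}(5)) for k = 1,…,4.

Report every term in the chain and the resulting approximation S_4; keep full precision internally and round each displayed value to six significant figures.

S_4 ≈ 19.3741

∫_5^13 ln(x) dx evaluates to 17.2972.
Endpoint term: (f(5) + f(13))/2 = (1.60944 + 2.56495)/2 = 2.08719.
Running total after boundary: 19.3843.
k=1: B_{2}/(2)! × [f^{(1)}(13) − f^{(1)}(5)] = 1/12 × (0.0769231 − 0.200000) = -0.0102564.
After k=1: 19.3741.
k=2: B_{4}/(4)! × [f^{(3)}(13) − f^{(3)}(5)] = −1/720 × (0.000910332 − 0.0160000) = 2.09579e-05.
After k=2: 19.3741.
k=3: B_{6}/(6)! × [f^{(5)}(13) − f^{(5)}(5)] = 1/30240 × (6.46390e-05 − 0.00768000) = -2.51831e-07.
After k=3: 19.3741.
k=4: B_{8}/(8)! × [f^{(7)}(13) − f^{(7)}(5)] = −1/1209600 × (1.14744e-05 − 0.00921600) = 7.60956e-09.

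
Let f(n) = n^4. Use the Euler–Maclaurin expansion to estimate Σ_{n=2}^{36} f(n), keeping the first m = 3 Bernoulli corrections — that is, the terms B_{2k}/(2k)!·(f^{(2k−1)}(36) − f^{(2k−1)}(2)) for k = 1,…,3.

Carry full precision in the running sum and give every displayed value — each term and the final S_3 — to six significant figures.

The integral term ∫_2^36 x^4 dx = 1.20932e+07.
Boundary: ½(f(2) + f(36)) = ½(16.0000 + 1.67962e+06) = 839816.
Integral + boundary = 1.29330e+07.
k=1: B_{2}/(2)! × [f^{(1)}(36) − f^{(1)}(2)] = 1/12 × (186624 − 32.0000) = 15549.3.
Partial sum through k=1: 1.29486e+07.
k=2: B_{4}/(4)! × [f^{(3)}(36) − f^{(3)}(2)] = −1/720 × (864.000 − 48.0000) = -1.13333.
Partial sum through k=2: 1.29486e+07.
k=3: B_{6}/(6)! × [f^{(5)}(36) − f^{(5)}(2)] = 1/30240 × (0.00000 − 0.00000) = 0.00000.

S_3 ≈ 1.29486e+07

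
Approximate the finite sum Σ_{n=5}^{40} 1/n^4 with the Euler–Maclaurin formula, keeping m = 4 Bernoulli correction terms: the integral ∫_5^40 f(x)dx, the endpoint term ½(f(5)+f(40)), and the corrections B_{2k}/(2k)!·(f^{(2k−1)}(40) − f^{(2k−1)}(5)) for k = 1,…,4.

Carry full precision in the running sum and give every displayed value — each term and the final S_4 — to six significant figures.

Integral: ∫_5^40 1/x^4 dx = 0.00266146.
Endpoint term: (f(5) + f(40))/2 = (0.00160000 + 3.90625e-07)/2 = 0.000800195.
Integral + boundary = 0.00346165.
Order-1 term: 1/12 · (-3.90625e-08 − (-0.00128000)) = 0.000106663.
Partial sum through k=1: 0.00356832.
Order-2 term: −1/720 · (-7.32422e-10 − (-0.00153600)) = -2.13333e-06.
Partial sum through k=2: 0.00356618.
Order-3 term: 1/30240 · (-2.56348e-11 − (-0.00344064)) = 1.13778e-07.
Partial sum through k=3: 0.00356630.
Order-4 term: −1/1209600 · (-1.44196e-12 − (-0.0123863)) = -1.02400e-08.

S_4 ≈ 0.00356629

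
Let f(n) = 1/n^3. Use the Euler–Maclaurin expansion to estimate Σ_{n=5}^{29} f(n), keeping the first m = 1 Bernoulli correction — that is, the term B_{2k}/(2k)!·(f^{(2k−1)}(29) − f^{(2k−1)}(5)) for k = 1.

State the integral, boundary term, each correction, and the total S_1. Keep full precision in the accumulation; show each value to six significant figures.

S_1 ≈ 0.0238256

The integral term ∫_5^29 1/x^3 dx = 0.0194055.
Endpoint term: (f(5) + f(29))/2 = (0.00800000 + 4.10021e-05)/2 = 0.00402050.
So far: 0.0234260.
k=1: B_{2}/(2)! × [f^{(1)}(29) − f^{(1)}(5)] = 1/12 × (-4.24160e-06 − (-0.00480000)) = 0.000399647.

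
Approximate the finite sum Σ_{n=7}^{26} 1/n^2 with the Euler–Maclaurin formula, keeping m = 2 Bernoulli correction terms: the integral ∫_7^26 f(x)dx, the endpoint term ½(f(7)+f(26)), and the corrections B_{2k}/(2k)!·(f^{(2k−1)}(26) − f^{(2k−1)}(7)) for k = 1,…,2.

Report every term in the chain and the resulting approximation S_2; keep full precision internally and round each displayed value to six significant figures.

Integral: ∫_7^26 1/x^2 dx = 0.104396.
Endpoint term: (f(7) + f(26))/2 = (0.0204082 + 0.00147929)/2 = 0.0109437.
So far: 0.115339.
k=1: B_{2}/(2)! × [f^{(1)}(26) − f^{(1)}(7)] = 1/12 × (-0.000113792 − (-0.00583090)) = 0.000476426.
After k=1: 0.115816.
k=2: B_{4}/(4)! × [f^{(3)}(26) − f^{(3)}(7)] = −1/720 × (-2.01997e-06 − (-0.00142798)) = -1.98050e-06.

S_2 ≈ 0.115814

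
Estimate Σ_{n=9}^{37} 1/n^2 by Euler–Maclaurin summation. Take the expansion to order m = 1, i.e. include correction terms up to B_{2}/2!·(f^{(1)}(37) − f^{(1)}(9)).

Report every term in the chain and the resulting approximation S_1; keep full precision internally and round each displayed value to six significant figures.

∫_9^37 1/x^2 dx evaluates to 0.0840841.
Endpoint term: (f(9) + f(37))/2 = (0.0123457 + 0.000730460)/2 = 0.00653807.
So far: 0.0906222.
k=1: B_{2}/(2)! × [f^{(1)}(37) − f^{(1)}(9)] = 1/12 × (-3.94843e-05 − (-0.00274348)) = 0.000225333.

S_1 ≈ 0.0908475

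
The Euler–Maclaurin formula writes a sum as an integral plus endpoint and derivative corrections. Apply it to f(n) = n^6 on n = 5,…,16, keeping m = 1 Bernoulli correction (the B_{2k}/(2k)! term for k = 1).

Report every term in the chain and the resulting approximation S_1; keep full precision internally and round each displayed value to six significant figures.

Integral: ∫_5^16 x^6 dx = 3.83368e+07.
Boundary: ½(f(5) + f(16)) = ½(15625.0 + 1.67772e+07) = 8.39642e+06.
Integral + boundary = 4.67332e+07.
Order-1 term: 1/12 · (6.29146e+06 − 18750.0) = 522726.

S_1 ≈ 4.72559e+07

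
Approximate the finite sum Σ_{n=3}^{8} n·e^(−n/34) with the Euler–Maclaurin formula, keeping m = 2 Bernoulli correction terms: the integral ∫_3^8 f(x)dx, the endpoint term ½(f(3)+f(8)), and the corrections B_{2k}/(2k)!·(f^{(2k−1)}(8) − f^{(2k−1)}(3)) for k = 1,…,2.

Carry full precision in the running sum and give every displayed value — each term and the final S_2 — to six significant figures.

Integral: ∫_3^8 x·e^(−x/34) dx = 23.1530.
Endpoint term: (f(3) + f(8))/2 = (2.74664 + 6.32271)/2 = 4.53467.
Running total after boundary: 27.6876.
k=1: B_{2}/(2)! × [f^{(1)}(8) − f^{(1)}(3)] = 1/12 × (0.604376 − 0.834762) = -0.0191988.
Partial sum through k=1: 27.6684.
k=2: B_{4}/(4)! × [f^{(3)}(8) − f^{(3)}(3)] = −1/720 × (0.00189018 − 0.00230610) = 5.77662e-07.

S_2 ≈ 27.6684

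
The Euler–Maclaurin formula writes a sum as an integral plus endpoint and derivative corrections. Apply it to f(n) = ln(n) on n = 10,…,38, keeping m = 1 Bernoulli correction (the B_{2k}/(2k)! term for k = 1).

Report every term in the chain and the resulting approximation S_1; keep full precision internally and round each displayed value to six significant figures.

S_1 ≈ 90.1664

Integral: ∫_10^38 ln(x) dx = 87.2024.
Boundary: ½(f(10) + f(38)) = ½(2.30259 + 3.63759) = 2.97009.
Integral + boundary = 90.1725.
k=1: B_{2}/(2)! × [f^{(1)}(38) − f^{(1)}(10)] = 1/12 × (0.0263158 − 0.100000) = -0.00614035.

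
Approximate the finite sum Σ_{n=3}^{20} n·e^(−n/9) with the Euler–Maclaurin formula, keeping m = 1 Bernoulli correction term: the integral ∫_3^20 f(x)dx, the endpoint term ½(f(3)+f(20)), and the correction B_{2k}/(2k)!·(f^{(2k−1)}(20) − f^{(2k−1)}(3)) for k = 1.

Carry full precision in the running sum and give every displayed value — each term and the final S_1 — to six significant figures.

S_1 ≈ 51.2090

The integral term ∫_3^20 x·e^(−x/9) dx = 49.1013.
Endpoint term: (f(3) + f(20))/2 = (2.14959 + 2.16736)/2 = 2.15848.
So far: 51.2598.
Order-1 term: 1/12 · (-0.132450 − 0.477688) = -0.0508448.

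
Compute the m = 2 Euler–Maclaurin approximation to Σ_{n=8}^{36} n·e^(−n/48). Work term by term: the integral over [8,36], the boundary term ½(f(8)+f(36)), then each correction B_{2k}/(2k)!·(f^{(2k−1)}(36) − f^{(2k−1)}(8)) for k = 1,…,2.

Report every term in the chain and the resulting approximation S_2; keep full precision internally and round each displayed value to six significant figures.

∫_8^36 x·e^(−x/48) dx evaluates to 370.761.
½[f(8) + f(36)] = ½[6.77185 + 17.0052] = 11.8885.
So far: 382.649.
k=1: B_{2}/(2)! × [f^{(1)}(36) − f^{(1)}(8)] = 1/12 × (0.118092 − 0.705401) = -0.0489425.
Partial sum through k=1: 382.601.
k=2: B_{4}/(4)! × [f^{(3)}(36) − f^{(3)}(8)] = −1/720 × (0.000461295 − 0.00104096) = 8.05085e-07.

S_2 ≈ 382.601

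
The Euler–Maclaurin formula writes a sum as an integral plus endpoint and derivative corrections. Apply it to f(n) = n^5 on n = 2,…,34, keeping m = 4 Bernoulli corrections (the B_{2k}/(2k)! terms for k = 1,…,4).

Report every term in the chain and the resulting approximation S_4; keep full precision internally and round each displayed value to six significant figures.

S_4 ≈ 2.80742e+08

The integral term ∫_2^34 x^5 dx = 2.57467e+08.
Boundary: ½(f(2) + f(34)) = ½(32.0000 + 4.54354e+07) = 2.27177e+07.
Running total after boundary: 2.80185e+08.
Order-1 term: 1/12 · (6.68168e+06 − 80.0000) = 556800.
After k=1: 2.80742e+08.
Order-2 term: −1/720 · (69360.0 − 240.000) = -96.0000.
After k=2: 2.80742e+08.
Order-3 term: 1/30240 · (120.000 − 120.000) = 0.00000.
After k=3: 2.80742e+08.
Order-4 term: −1/1209600 · (0.00000 − 0.00000) = 0.00000.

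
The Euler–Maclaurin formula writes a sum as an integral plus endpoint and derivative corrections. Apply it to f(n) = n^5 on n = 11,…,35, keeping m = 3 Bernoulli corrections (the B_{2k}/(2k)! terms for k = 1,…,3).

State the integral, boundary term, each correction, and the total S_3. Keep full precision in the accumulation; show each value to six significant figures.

S_3 ≈ 3.33043e+08

The integral term ∫_11^35 x^5 dx = 3.06082e+08.
Endpoint term: (f(11) + f(35))/2 = (161051 + 5.25219e+07)/2 = 2.63415e+07.
So far: 3.32424e+08.
k=1: B_{2}/(2)! × [f^{(1)}(35) − f^{(1)}(11)] = 1/12 × (7.50312e+06 − 73205.0) = 619160.
After k=1: 3.33043e+08.
k=2: B_{4}/(4)! × [f^{(3)}(35) − f^{(3)}(11)] = −1/720 × (73500.0 − 7260.00) = -92.0000.
After k=2: 3.33043e+08.
k=3: B_{6}/(6)! × [f^{(5)}(35) − f^{(5)}(11)] = 1/30240 × (120.000 − 120.000) = 0.00000.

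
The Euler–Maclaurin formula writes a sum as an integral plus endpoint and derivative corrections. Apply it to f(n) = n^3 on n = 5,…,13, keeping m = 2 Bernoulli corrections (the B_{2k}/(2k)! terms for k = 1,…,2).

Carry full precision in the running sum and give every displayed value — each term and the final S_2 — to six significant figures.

∫_5^13 x^3 dx evaluates to 6984.00.
½[f(5) + f(13)] = ½[125.000 + 2197.00] = 1161.00.
Running total after boundary: 8145.00.
k=1: B_{2}/(2)! × [f^{(1)}(13) − f^{(1)}(5)] = 1/12 × (507.000 − 75.0000) = 36.0000.
Running total after k=1: 8181.00.
k=2: B_{4}/(4)! × [f^{(3)}(13) − f^{(3)}(5)] = −1/720 × (6.00000 − 6.00000) = 0.00000.

S_2 ≈ 8181.00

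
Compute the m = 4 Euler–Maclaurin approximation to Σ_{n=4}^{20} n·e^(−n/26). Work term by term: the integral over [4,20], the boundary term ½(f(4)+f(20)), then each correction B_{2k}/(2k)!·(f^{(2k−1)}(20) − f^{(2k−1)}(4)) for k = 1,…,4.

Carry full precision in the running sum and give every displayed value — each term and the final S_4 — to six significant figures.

∫_4^20 x·e^(−x/26) dx evaluates to 114.585.
Boundary: ½(f(4) + f(20)) = ½(3.42962 + 9.26739) = 6.34850.
Integral + boundary = 120.934.
Order-1 term: 1/12 · (0.106931 − 0.725496) = -0.0515470.
After k=1: 120.882.
Order-2 term: −1/720 · (0.00152910 − 0.00360992) = 2.89003e-06.
After k=2: 120.882.
Order-3 term: 1/30240 · (4.28996e-06 − 9.09262e-06) = -1.58818e-10.
After k=3: 120.882.
Order-4 term: −1/1209600 · (9.34607e-09 − 1.90017e-08) = 7.98249e-15.

S_4 ≈ 120.882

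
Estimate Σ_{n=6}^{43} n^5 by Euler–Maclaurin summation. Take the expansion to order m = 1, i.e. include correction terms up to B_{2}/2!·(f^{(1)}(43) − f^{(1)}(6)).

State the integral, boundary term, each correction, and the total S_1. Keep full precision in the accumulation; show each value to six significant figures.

The integral term ∫_6^43 x^5 dx = 1.05355e+09.
Endpoint term: (f(6) + f(43))/2 = (7776.00 + 1.47008e+08)/2 = 7.35081e+07.
Running total after boundary: 1.12706e+09.
Correction k=1: B_{2}/2! · (f^{(1)}(43) − f^{(1)}(6)) = 1/12 · (1.70940e+07 − 6480.00) = 1.42396e+06.

S_1 ≈ 1.12848e+09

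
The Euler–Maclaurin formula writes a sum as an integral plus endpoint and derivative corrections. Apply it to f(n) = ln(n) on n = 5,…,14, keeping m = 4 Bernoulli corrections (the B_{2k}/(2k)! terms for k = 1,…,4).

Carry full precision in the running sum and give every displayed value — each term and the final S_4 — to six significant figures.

∫_5^14 ln(x) dx evaluates to 19.8996.
Endpoint term: (f(5) + f(14))/2 = (1.60944 + 2.63906)/2 = 2.12425.
So far: 22.0239.
Order-1 term: 1/12 · (0.0714286 − 0.200000) = -0.0107143.
Partial sum through k=1: 22.0131.
Order-2 term: −1/720 · (0.000728863 − 0.0160000) = 2.12099e-05.
Partial sum through k=2: 22.0132.
Order-3 term: 1/30240 · (4.46243e-05 − 0.00768000) = -2.52493e-07.
Partial sum through k=3: 22.0132.
Order-4 term: −1/1209600 · (6.83024e-06 − 0.00921600) = 7.61340e-09.

S_4 ≈ 22.0132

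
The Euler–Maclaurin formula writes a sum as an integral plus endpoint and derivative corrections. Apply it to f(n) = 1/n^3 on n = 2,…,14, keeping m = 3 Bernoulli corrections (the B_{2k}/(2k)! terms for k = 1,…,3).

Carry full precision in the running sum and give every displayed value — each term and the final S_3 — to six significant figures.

∫_2^14 1/x^3 dx evaluates to 0.122449.
Endpoint term: (f(2) + f(14))/2 = (0.125000 + 0.000364431)/2 = 0.0626822.
Running total after boundary: 0.185131.
Correction k=1: B_{2}/2! · (f^{(1)}(14) − f^{(1)}(2)) = 1/12 · (-7.80925e-05 − (-0.187500)) = 0.0156185.
Running total after k=1: 0.200750.
Correction k=2: B_{4}/4! · (f^{(3)}(14) − f^{(3)}(2)) = −1/720 · (-7.96862e-06 − (-0.937500)) = -0.00130207.
Running total after k=2: 0.199448.
Correction k=3: B_{6}/6! · (f^{(5)}(14) − f^{(5)}(2)) = 1/30240 · (-1.70756e-06 − (-9.84375)) = 0.000325521.

S_3 ≈ 0.199773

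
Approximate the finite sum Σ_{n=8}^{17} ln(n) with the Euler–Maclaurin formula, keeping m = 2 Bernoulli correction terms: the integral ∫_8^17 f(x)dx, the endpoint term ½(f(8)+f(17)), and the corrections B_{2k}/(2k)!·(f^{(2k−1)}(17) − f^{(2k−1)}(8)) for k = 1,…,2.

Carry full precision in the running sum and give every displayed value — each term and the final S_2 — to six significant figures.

∫_8^17 ln(x) dx evaluates to 22.5291.
Endpoint term: (f(8) + f(17))/2 = (2.07944 + 2.83321)/2 = 2.45633.
So far: 24.9854.
k=1: B_{2}/(2)! × [f^{(1)}(17) − f^{(1)}(8)] = 1/12 × (0.0588235 − 0.125000) = -0.00551471.
After k=1: 24.9799.
k=2: B_{4}/(4)! × [f^{(3)}(17) − f^{(3)}(8)] = −1/720 × (0.000407083 − 0.00390625) = 4.85995e-06.

S_2 ≈ 24.9799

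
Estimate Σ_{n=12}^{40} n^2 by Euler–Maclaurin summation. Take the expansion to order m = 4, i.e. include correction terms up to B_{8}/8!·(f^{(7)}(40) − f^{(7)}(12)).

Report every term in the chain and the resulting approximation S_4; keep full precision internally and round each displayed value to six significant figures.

Integral: ∫_12^40 x^2 dx = 20757.3.
Boundary: ½(f(12) + f(40)) = ½(144.000 + 1600.00) = 872.000.
Running total after boundary: 21629.3.
Order-1 term: 1/12 · (80.0000 − 24.0000) = 4.66667.
Running total after k=1: 21634.0.
Order-2 term: −1/720 · (0.00000 − 0.00000) = 0.00000.
Running total after k=2: 21634.0.
Order-3 term: 1/30240 · (0.00000 − 0.00000) = 0.00000.
Running total after k=3: 21634.0.
Order-4 term: −1/1209600 · (0.00000 − 0.00000) = 0.00000.

S_4 ≈ 21634.0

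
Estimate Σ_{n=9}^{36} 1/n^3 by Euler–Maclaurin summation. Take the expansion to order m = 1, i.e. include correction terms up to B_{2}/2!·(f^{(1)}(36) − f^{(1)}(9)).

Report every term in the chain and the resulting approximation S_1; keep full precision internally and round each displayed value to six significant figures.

Integral: ∫_9^36 1/x^3 dx = 0.00578704.
Boundary: ½(f(9) + f(36)) = ½(0.00137174 + 2.14335e-05) = 0.000696588.
So far: 0.00648362.
Correction k=1: B_{2}/2! · (f^{(1)}(36) − f^{(1)}(9)) = 1/12 · (-1.78612e-06 − (-0.000457247)) = 3.79551e-05.

S_1 ≈ 0.00652158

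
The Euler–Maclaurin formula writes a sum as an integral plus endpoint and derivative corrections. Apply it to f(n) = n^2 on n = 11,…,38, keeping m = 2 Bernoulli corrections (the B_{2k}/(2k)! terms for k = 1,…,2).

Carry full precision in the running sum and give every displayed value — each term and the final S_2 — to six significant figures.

S_2 ≈ 18634.0

Integral: ∫_11^38 x^2 dx = 17847.0.
Boundary: ½(f(11) + f(38)) = ½(121.000 + 1444.00) = 782.500.
Integral + boundary = 18629.5.
Order-1 term: 1/12 · (76.0000 − 22.0000) = 4.50000.
Partial sum through k=1: 18634.0.
Order-2 term: −1/720 · (0.00000 − 0.00000) = 0.00000.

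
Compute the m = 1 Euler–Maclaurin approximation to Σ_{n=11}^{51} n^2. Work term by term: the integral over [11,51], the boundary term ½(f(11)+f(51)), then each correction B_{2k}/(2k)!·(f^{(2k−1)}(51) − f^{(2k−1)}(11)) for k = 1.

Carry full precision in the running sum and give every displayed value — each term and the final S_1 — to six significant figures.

Integral: ∫_11^51 x^2 dx = 43773.3.
Boundary: ½(f(11) + f(51)) = ½(121.000 + 2601.00) = 1361.00.
Running total after boundary: 45134.3.
Order-1 term: 1/12 · (102.000 − 22.0000) = 6.66667.

S_1 ≈ 45141.0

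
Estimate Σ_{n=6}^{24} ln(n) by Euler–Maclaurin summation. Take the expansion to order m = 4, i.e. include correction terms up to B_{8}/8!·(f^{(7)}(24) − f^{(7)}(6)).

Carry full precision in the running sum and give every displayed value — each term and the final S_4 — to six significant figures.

S_4 ≈ 49.9972

∫_6^24 ln(x) dx evaluates to 47.5227.
½[f(6) + f(24)] = ½[1.79176 + 3.17805] = 2.48491.
So far: 50.0076.
k=1: B_{2}/(2)! × [f^{(1)}(24) − f^{(1)}(6)] = 1/12 × (0.0416667 − 0.166667) = -0.0104167.
Partial sum through k=1: 49.9972.
k=2: B_{4}/(4)! × [f^{(3)}(24) − f^{(3)}(6)] = −1/720 × (0.000144676 − 0.00925926) = 1.26591e-05.
Partial sum through k=2: 49.9972.
k=3: B_{6}/(6)! × [f^{(5)}(24) − f^{(5)}(6)] = 1/30240 × (3.01408e-06 − 0.00308642) = -1.01964e-07.
Partial sum through k=3: 49.9972.
k=4: B_{8}/(8)! × [f^{(7)}(24) − f^{(7)}(6)] = −1/1209600 × (1.56983e-07 − 0.00257202) = 2.12621e-09.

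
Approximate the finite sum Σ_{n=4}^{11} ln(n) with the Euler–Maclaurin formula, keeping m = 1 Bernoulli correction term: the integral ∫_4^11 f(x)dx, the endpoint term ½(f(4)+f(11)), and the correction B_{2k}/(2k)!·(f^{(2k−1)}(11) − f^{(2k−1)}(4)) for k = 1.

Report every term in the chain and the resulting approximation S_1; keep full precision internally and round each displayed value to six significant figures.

S_1 ≈ 15.7105

Integral: ∫_4^11 ln(x) dx = 13.8317.
Endpoint term: (f(4) + f(11))/2 = (1.38629 + 2.39790)/2 = 1.89209.
Integral + boundary = 15.7238.
Correction k=1: B_{2}/2! · (f^{(1)}(11) − f^{(1)}(4)) = 1/12 · (0.0909091 − 0.250000) = -0.0132576.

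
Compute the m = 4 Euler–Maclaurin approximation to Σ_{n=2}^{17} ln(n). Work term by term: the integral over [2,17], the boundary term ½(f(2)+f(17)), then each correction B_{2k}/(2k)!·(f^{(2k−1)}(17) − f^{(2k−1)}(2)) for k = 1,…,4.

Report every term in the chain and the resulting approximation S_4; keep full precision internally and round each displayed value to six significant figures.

S_4 ≈ 33.5051

Integral: ∫_2^17 ln(x) dx = 31.7783.
½[f(2) + f(17)] = ½[0.693147 + 2.83321] = 1.76318.
So far: 33.5415.
Order-1 term: 1/12 · (0.0588235 − 0.500000) = -0.0367647.
After k=1: 33.5047.
Order-2 term: −1/720 · (0.000407083 − 0.250000) = 0.000346657.
After k=2: 33.5051.
Order-3 term: 1/30240 · (1.69031e-05 − 0.750000) = -2.48010e-05.
After k=3: 33.5051.
Order-4 term: −1/1209600 · (1.75465e-06 − 5.62500) = 4.65030e-06.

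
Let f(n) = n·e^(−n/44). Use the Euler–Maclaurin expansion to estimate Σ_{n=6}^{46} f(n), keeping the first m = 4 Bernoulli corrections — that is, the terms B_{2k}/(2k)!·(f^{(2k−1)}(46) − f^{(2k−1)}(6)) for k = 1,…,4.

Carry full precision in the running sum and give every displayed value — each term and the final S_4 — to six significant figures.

S_4 ≈ 538.128

∫_6^46 x·e^(−x/44) dx evaluates to 527.489.
Boundary: ½(f(6) + f(46)) = ½(5.23515 + 16.1705) = 10.7028.
So far: 538.192.
Correction k=1: B_{2}/2! · (f^{(1)}(46) − f^{(1)}(6)) = 1/12 · (-0.0159787 − 0.753545) = -0.0641269.
After k=1: 538.128.
Correction k=2: B_{4}/4! · (f^{(3)}(46) − f^{(3)}(6)) = −1/720 · (0.000354899 − 0.00129060) = 1.29958e-06.
After k=2: 538.128.
Correction k=3: B_{6}/6! · (f^{(5)}(46) − f^{(5)}(6)) = 1/30240 · (3.70895e-07 − 1.13221e-06) = -2.51759e-11.
After k=3: 538.128.
Correction k=4: B_{8}/8! · (f^{(7)}(46) − f^{(7)}(6)) = −1/1209600 · (2.88468e-10 − 8.25308e-10) = 4.43817e-16.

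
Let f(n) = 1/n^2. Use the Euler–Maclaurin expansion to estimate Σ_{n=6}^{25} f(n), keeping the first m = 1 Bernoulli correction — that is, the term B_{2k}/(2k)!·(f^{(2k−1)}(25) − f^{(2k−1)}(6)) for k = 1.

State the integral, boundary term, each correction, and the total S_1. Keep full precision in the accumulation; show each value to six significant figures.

S_1 ≈ 0.142116

∫_6^25 1/x^2 dx evaluates to 0.126667.
Boundary: ½(f(6) + f(25)) = ½(0.0277778 + 0.00160000) = 0.0146889.
So far: 0.141356.
Correction k=1: B_{2}/2! · (f^{(1)}(25) − f^{(1)}(6)) = 1/12 · (-0.000128000 − (-0.00925926)) = 0.000760938.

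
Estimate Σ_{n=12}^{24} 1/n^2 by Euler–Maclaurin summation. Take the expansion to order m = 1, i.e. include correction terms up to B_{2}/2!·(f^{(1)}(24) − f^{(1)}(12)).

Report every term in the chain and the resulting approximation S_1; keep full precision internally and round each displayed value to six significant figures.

S_1 ≈ 0.0460913

∫_12^24 1/x^2 dx evaluates to 0.0416667.
½[f(12) + f(24)] = ½[0.00694444 + 0.00173611] = 0.00434028.
So far: 0.0460069.
Correction k=1: B_{2}/2! · (f^{(1)}(24) − f^{(1)}(12)) = 1/12 · (-0.000144676 − (-0.00115741)) = 8.43943e-05.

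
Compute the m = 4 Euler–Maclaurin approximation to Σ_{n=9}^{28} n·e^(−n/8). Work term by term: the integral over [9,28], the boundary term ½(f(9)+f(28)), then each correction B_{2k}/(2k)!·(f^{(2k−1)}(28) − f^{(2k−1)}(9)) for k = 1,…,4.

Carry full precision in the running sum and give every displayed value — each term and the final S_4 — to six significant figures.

S_4 ≈ 37.3367

Integral: ∫_9^28 x·e^(−x/8) dx = 35.4559.
Boundary: ½(f(9) + f(28)) = ½(2.92187 + 0.845527) = 1.88370.
Running total after boundary: 37.3396.
Order-1 term: 1/12 · (-0.0754935 − (-0.0405816)) = -0.00290933.
Partial sum through k=1: 37.3367.
Order-2 term: −1/720 · (-0.000235917 − 0.00951130) = 1.35378e-05.
Partial sum through k=2: 37.3367.
Order-3 term: 1/30240 · (1.10586e-05 − 0.000307136) = -9.79091e-09.
Partial sum through k=3: 37.3367.
Order-4 term: −1/1209600 · (4.03179e-07 − 7.27590e-06) = 5.68181e-12.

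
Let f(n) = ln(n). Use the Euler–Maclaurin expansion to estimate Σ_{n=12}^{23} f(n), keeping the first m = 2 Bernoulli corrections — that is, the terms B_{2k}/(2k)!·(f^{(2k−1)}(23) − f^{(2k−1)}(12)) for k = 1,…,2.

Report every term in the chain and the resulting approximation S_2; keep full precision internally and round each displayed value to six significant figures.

S_2 ≈ 34.1044

∫_12^23 ln(x) dx evaluates to 31.2975.
½[f(12) + f(23)] = ½[2.48491 + 3.13549] = 2.81020.
Running total after boundary: 34.1077.
Correction k=1: B_{2}/2! · (f^{(1)}(23) − f^{(1)}(12)) = 1/12 · (0.0434783 − 0.0833333) = -0.00332126.
Running total after k=1: 34.1044.
Correction k=2: B_{4}/4! · (f^{(3)}(23) − f^{(3)}(12)) = −1/720 · (0.000164379 − 0.00115741) = 1.37921e-06.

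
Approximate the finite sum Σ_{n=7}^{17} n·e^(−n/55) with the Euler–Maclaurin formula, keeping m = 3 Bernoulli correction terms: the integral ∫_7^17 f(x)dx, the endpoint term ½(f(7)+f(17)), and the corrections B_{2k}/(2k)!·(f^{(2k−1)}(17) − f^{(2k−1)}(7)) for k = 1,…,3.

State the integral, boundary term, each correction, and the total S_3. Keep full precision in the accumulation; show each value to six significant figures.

S_3 ≈ 104.691

The integral term ∫_7^17 x·e^(−x/55) dx = 95.3913.
½[f(7) + f(17)] = ½[6.16345 + 12.4799] = 9.32170.
Integral + boundary = 104.713.
Order-1 term: 1/12 · (0.507206 − 0.768431) = -0.0217687.
Running total after k=1: 104.691.
Order-2 term: −1/720 · (0.000653036 − 0.000836171) = 2.54354e-07.
Running total after k=2: 104.691.
Order-3 term: 1/30240 · (3.76331e-07 − 4.68865e-07) = -3.05998e-12.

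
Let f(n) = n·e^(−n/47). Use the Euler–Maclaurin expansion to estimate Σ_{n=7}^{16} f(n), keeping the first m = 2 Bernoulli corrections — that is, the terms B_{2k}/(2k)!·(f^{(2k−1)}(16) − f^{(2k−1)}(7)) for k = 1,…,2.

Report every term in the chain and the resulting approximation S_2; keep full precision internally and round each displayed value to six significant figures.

∫_7^16 x·e^(−x/47) dx evaluates to 80.1467.
Endpoint term: (f(7) + f(16))/2 = (6.03137 + 11.3835)/2 = 8.70742.
So far: 88.8541.
Correction k=1: B_{2}/2! · (f^{(1)}(16) − f^{(1)}(7)) = 1/12 · (0.469266 − 0.733297) = -0.0220026.
Running total after k=1: 88.8321.
Correction k=2: B_{4}/4! · (f^{(3)}(16) − f^{(3)}(7)) = −1/720 · (0.000856587 − 0.00111206) = 3.54827e-07.

S_2 ≈ 88.8321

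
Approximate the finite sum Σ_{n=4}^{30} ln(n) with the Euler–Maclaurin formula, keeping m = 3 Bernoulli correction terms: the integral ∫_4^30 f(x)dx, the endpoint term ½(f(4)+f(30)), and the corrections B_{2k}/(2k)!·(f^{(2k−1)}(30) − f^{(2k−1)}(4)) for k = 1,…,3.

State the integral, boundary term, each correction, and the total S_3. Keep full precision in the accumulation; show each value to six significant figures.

∫_4^30 ln(x) dx evaluates to 70.4907.
Boundary: ½(f(4) + f(30)) = ½(1.38629 + 3.40120) = 2.39375.
Running total after boundary: 72.8845.
Correction k=1: B_{2}/2! · (f^{(1)}(30) − f^{(1)}(4)) = 1/12 · (0.0333333 − 0.250000) = -0.0180556.
After k=1: 72.8664.
Correction k=2: B_{4}/4! · (f^{(3)}(30) − f^{(3)}(4)) = −1/720 · (7.40741e-05 − 0.0312500) = 4.32999e-05.
After k=2: 72.8665.
Correction k=3: B_{6}/6! · (f^{(5)}(30) − f^{(5)}(4)) = 1/30240 · (9.87654e-07 − 0.0234375) = -7.75017e-07.

S_3 ≈ 72.8665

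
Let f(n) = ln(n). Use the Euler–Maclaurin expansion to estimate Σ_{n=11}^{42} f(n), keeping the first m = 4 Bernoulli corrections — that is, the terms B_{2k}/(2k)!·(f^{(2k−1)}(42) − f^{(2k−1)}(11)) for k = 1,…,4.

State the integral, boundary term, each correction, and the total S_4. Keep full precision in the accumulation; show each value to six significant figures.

The integral term ∫_11^42 ln(x) dx = 99.6053.
½[f(11) + f(42)] = ½[2.39790 + 3.73767] = 3.06778.
Integral + boundary = 102.673.
Correction k=1: B_{2}/2! · (f^{(1)}(42) − f^{(1)}(11)) = 1/12 · (0.0238095 − 0.0909091) = -0.00559163.
After k=1: 102.667.
Correction k=2: B_{4}/4! · (f^{(3)}(42) − f^{(3)}(11)) = −1/720 · (2.69949e-05 − 0.00150263) = 2.04949e-06.
After k=2: 102.667.
Correction k=3: B_{6}/6! · (f^{(5)}(42) − f^{(5)}(11)) = 1/30240 · (1.83639e-07 − 0.000149021) = -4.92187e-09.
After k=3: 102.667.
Correction k=4: B_{8}/8! · (f^{(7)}(42) − f^{(7)}(11)) = −1/1209600 · (3.12311e-09 − 3.69474e-05) = 3.05425e-11.

S_4 ≈ 102.667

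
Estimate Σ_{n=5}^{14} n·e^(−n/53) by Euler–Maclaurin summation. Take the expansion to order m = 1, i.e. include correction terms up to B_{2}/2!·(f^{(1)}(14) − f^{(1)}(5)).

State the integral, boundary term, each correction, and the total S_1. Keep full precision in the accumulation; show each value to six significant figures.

The integral term ∫_5^14 x·e^(−x/53) dx = 70.5966.
½[f(5) + f(14)] = ½[4.54987 + 10.7500] = 7.64994.
Running total after boundary: 78.2465.
Correction k=1: B_{2}/2! · (f^{(1)}(14) − f^{(1)}(5)) = 1/12 · (0.565027 − 0.824127) = -0.0215916.

S_1 ≈ 78.2249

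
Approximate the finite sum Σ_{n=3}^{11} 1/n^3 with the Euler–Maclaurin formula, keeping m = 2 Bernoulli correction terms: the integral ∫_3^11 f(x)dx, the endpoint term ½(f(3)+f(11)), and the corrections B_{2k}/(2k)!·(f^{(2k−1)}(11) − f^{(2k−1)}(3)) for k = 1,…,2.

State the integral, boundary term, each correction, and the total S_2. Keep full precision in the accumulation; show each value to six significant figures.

∫_3^11 1/x^3 dx evaluates to 0.0514233.
½[f(3) + f(11)] = ½[0.0370370 + 0.000751315] = 0.0188942.
So far: 0.0703175.
Correction k=1: B_{2}/2! · (f^{(1)}(11) − f^{(1)}(3)) = 1/12 · (-0.000204904 − (-0.0370370)) = 0.00306934.
Running total after k=1: 0.0733868.
Correction k=2: B_{4}/4! · (f^{(3)}(11) − f^{(3)}(3)) = −1/720 · (-3.38684e-05 − (-0.0823045)) = -0.000114265.

S_2 ≈ 0.0732726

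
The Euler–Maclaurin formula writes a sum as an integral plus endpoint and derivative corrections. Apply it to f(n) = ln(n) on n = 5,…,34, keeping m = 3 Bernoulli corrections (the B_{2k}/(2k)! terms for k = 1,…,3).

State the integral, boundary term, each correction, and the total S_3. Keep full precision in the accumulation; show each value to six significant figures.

S_3 ≈ 85.4028

The integral term ∫_5^34 ln(x) dx = 82.8491.
Boundary: ½(f(5) + f(34)) = ½(1.60944 + 3.52636) = 2.56790.
Running total after boundary: 85.4170.
Order-1 term: 1/12 · (0.0294118 − 0.200000) = -0.0142157.
Partial sum through k=1: 85.4028.
Order-2 term: −1/720 · (5.08854e-05 − 0.0160000) = 2.21515e-05.
Partial sum through k=2: 85.4028.
Order-3 term: 1/30240 · (5.28222e-07 − 0.00768000) = -2.53951e-07.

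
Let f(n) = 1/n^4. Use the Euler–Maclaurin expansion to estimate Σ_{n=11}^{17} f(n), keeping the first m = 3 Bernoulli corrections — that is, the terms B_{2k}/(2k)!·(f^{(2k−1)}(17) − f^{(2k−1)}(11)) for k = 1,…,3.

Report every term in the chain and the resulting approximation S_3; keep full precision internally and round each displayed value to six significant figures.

S_3 ≈ 0.000224555

Integral: ∫_11^17 1/x^4 dx = 0.000182591.
½[f(11) + f(17)] = ½[6.83013e-05 + 1.19730e-05] = 4.01372e-05.
Running total after boundary: 0.000222728.
k=1: B_{2}/(2)! × [f^{(1)}(17) − f^{(1)}(11)] = 1/12 × (-2.81719e-06 − (-2.48369e-05)) = 1.83497e-06.
Partial sum through k=1: 0.000224563.
k=2: B_{4}/(4)! × [f^{(3)}(17) − f^{(3)}(11)] = −1/720 × (-2.92441e-07 − (-6.15790e-06)) = -8.14647e-09.
Partial sum through k=2: 0.000224555.
k=3: B_{6}/(6)! × [f^{(5)}(17) − f^{(5)}(11)] = 1/30240 × (-5.66668e-08 − (-2.84994e-06)) = 9.23700e-11.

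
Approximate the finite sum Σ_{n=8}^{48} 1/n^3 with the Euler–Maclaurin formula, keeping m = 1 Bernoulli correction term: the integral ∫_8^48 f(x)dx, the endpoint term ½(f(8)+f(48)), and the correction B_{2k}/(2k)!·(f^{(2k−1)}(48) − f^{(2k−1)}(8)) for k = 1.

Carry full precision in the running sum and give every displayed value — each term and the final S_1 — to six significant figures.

The integral term ∫_8^48 1/x^3 dx = 0.00759549.
Boundary: ½(f(8) + f(48)) = ½(0.00195312 + 9.04225e-06) = 0.000981084.
So far: 0.00857657.
Order-1 term: 1/12 · (-5.65140e-07 − (-0.000732422)) = 6.09881e-05.

S_1 ≈ 0.00863756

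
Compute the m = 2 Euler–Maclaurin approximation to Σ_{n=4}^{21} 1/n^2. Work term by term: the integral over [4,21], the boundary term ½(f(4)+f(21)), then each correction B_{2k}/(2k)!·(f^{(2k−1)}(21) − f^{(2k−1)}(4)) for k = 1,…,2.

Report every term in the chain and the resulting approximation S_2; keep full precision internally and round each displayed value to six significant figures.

S_2 ≈ 0.237318

∫_4^21 1/x^2 dx evaluates to 0.202381.
Endpoint term: (f(4) + f(21))/2 = (0.0625000 + 0.00226757)/2 = 0.0323838.
Running total after boundary: 0.234765.
k=1: B_{2}/(2)! × [f^{(1)}(21) − f^{(1)}(4)] = 1/12 × (-0.000215959 − (-0.0312500)) = 0.00258617.
Running total after k=1: 0.237351.
k=2: B_{4}/(4)! × [f^{(3)}(21) − f^{(3)}(4)] = −1/720 × (-5.87645e-06 − (-0.0234375)) = -3.25439e-05.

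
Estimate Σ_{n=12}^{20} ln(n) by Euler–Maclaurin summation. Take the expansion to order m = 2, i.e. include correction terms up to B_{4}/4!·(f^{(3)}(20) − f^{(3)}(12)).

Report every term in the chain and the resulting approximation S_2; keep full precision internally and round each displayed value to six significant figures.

Integral: ∫_12^20 ln(x) dx = 22.0958.
½[f(12) + f(20)] = ½[2.48491 + 2.99573] = 2.74032.
Running total after boundary: 24.8361.
Correction k=1: B_{2}/2! · (f^{(1)}(20) − f^{(1)}(12)) = 1/12 · (0.0500000 − 0.0833333) = -0.00277778.
After k=1: 24.8333.
Correction k=2: B_{4}/4! · (f^{(3)}(20) − f^{(3)}(12)) = −1/720 · (0.000250000 − 0.00115741) = 1.26029e-06.

S_2 ≈ 24.8333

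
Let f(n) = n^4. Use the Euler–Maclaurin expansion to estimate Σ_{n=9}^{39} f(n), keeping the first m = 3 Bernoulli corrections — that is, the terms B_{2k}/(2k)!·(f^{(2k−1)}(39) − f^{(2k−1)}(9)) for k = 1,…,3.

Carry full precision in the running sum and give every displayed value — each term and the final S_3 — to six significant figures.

∫_9^39 x^4 dx evaluates to 1.80330e+07.
Endpoint term: (f(9) + f(39))/2 = (6561.00 + 2.31344e+06)/2 = 1.16000e+06.
Running total after boundary: 1.91930e+07.
k=1: B_{2}/(2)! × [f^{(1)}(39) − f^{(1)}(9)] = 1/12 × (237276 − 2916.00) = 19530.0.
Running total after k=1: 1.92126e+07.
k=2: B_{4}/(4)! × [f^{(3)}(39) − f^{(3)}(9)] = −1/720 × (936.000 − 216.000) = -1.00000.
Running total after k=2: 1.92126e+07.
k=3: B_{6}/(6)! × [f^{(5)}(39) − f^{(5)}(9)] = 1/30240 × (0.00000 − 0.00000) = 0.00000.

S_3 ≈ 1.92126e+07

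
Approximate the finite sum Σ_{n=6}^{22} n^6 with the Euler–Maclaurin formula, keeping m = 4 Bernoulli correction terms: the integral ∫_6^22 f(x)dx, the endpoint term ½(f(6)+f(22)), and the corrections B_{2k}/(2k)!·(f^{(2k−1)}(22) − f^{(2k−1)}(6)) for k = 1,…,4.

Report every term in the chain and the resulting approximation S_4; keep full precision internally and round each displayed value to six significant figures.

S_4 ≈ 4.15581e+08

Integral: ∫_6^22 x^6 dx = 3.56297e+08.
Endpoint term: (f(6) + f(22))/2 = (46656.0 + 1.13380e+08)/2 = 5.67133e+07.
So far: 4.13010e+08.
k=1: B_{2}/(2)! × [f^{(1)}(22) − f^{(1)}(6)] = 1/12 × (3.09218e+07 − 46656.0) = 2.57293e+06.
Partial sum through k=1: 4.15583e+08.
k=2: B_{4}/(4)! × [f^{(3)}(22) − f^{(3)}(6)] = −1/720 × (1.27776e+06 − 25920.0) = -1738.67.
Partial sum through k=2: 4.15581e+08.
k=3: B_{6}/(6)! × [f^{(5)}(22) − f^{(5)}(6)] = 1/30240 × (15840.0 − 4320.00) = 0.380952.
Partial sum through k=3: 4.15581e+08.
k=4: B_{8}/(8)! × [f^{(7)}(22) − f^{(7)}(6)] = −1/1209600 × (0.00000 − 0.00000) = 0.00000.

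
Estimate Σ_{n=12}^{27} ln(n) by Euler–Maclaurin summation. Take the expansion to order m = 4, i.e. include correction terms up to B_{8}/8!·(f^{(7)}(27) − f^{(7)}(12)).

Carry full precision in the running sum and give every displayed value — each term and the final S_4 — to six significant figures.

S_4 ≈ 47.0552

The integral term ∫_12^27 ln(x) dx = 44.1687.
Boundary: ½(f(12) + f(27)) = ½(2.48491 + 3.29584) = 2.89037.
Running total after boundary: 47.0591.
k=1: B_{2}/(2)! × [f^{(1)}(27) − f^{(1)}(12)] = 1/12 × (0.0370370 − 0.0833333) = -0.00385802.
Running total after k=1: 47.0552.
k=2: B_{4}/(4)! × [f^{(3)}(27) − f^{(3)}(12)] = −1/720 × (0.000101611 − 0.00115741) = 1.46638e-06.
Running total after k=2: 47.0552.
k=3: B_{6}/(6)! × [f^{(5)}(27) − f^{(5)}(12)] = 1/30240 × (1.67260e-06 − 9.64506e-05) = -3.13419e-09.
Running total after k=3: 47.0552.
k=4: B_{8}/(8)! × [f^{(7)}(27) − f^{(7)}(12)] = −1/1209600 × (6.88313e-08 − 2.00939e-05) = 1.65551e-11.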